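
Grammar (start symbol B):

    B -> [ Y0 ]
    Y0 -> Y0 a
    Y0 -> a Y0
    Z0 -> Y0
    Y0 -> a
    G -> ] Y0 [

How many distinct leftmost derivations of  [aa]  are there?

Parse trees for [aa]:
  [B [ [Y0 [Y0 a] a] ]]
  [B [ [Y0 a [Y0 a]] ]]

2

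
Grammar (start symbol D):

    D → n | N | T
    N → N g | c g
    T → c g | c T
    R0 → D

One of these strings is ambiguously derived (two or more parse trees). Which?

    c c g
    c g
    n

c g

c c g: 1 tree
c g: 2 trees
n: 1 tree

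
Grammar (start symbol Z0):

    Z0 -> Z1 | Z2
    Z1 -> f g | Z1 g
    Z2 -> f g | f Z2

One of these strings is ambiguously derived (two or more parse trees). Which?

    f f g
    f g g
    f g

f g

f f g: 1 tree
f g g: 1 tree
f g: 2 trees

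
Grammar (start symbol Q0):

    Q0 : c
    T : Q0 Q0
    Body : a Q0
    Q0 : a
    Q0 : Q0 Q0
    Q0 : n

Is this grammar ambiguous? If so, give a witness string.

Ambiguous

Witness: a a a

Derivation 1: Q0 ⇒ Q0 Q0 ⇒ a Q0 ⇒ a Q0 Q0 ⇒ a a Q0 ⇒ a a a
Derivation 2: Q0 ⇒ Q0 Q0 ⇒ Q0 Q0 Q0 ⇒ a Q0 Q0 ⇒ a a Q0 ⇒ a a a

Two distinct leftmost derivations for the same string.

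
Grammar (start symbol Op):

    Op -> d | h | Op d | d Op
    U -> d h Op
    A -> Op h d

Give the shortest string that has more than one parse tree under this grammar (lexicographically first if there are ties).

length 1: no string has ≥2 trees
length 2: d d has 2 parse trees

Two derivations of d d:
  Op ⇒ Op d ⇒ d d
  Op ⇒ d Op ⇒ d d

d d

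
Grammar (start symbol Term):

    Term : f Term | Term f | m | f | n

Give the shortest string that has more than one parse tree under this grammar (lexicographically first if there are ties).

length 1: no string has ≥2 trees
length 2: f f has 2 parse trees

Two derivations of f f:
  Term ⇒ f Term ⇒ f f
  Term ⇒ Term f ⇒ f f

f f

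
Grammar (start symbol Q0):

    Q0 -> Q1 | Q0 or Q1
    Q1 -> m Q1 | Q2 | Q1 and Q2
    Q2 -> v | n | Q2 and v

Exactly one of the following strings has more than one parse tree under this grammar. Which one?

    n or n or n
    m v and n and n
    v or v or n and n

m v and n and n

n or n or n: 1 tree
m v and n and n: 3 trees
v or v or n and n: 1 tree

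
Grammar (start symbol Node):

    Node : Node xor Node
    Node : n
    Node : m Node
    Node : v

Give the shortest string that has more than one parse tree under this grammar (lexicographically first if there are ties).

m n xor n

length 1: no string has ≥2 trees
length 2: no string has ≥2 trees
length 3: no string has ≥2 trees
length 4: m n xor n has 2 parse trees

Two derivations of m n xor n:
  Node ⇒ Node xor Node ⇒ m Node xor Node ⇒ m n xor Node ⇒ m n xor n
  Node ⇒ m Node ⇒ m Node xor Node ⇒ m n xor Node ⇒ m n xor n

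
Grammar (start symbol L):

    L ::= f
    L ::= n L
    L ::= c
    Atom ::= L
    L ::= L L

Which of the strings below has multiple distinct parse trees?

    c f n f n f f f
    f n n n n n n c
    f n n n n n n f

c f n f n f f f: 113 trees
f n n n n n n c: 1 tree
f n n n n n n f: 1 tree

c f n f n f f f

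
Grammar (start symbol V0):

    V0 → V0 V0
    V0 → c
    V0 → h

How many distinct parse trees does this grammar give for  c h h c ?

5

Parse trees for c h h c:
  [V0 [V0 c] [V0 [V0 h] [V0 [V0 h] [V0 c]]]]
  [V0 [V0 c] [V0 [V0 [V0 h] [V0 h]] [V0 c]]]
  [V0 [V0 [V0 c] [V0 h]] [V0 [V0 h] [V0 c]]]
  [V0 [V0 [V0 c] [V0 [V0 h] [V0 h]]] [V0 c]]
  [V0 [V0 [V0 [V0 c] [V0 h]] [V0 h]] [V0 c]]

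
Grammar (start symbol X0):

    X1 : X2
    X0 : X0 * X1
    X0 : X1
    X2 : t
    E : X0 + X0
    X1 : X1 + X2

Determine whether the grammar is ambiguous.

Unambiguous

Only X0, X1, X2 are reachable from X0; ignoring the rest: X0 → X0 * X1 | X1  ;  X1 → X1 + X2 | X2  — a left-associative chain with X2 at the bottom. Each string factors uniquely by precedence.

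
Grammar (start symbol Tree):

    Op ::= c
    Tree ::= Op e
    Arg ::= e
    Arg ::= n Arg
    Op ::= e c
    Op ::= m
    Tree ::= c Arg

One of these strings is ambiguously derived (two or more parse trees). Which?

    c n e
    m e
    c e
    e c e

c e

c n e: 1 tree
m e: 1 tree
c e: 2 trees
e c e: 1 tree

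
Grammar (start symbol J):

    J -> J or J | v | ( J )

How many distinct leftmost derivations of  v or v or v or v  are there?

Parse trees for v or v or v or v:
  [J [J v] or [J [J v] or [J [J v] or [J v]]]]
  [J [J v] or [J [J [J v] or [J v]] or [J v]]]
  [J [J [J v] or [J v]] or [J [J v] or [J v]]]
  [J [J [J v] or [J [J v] or [J v]]] or [J v]]
  [J [J [J [J v] or [J v]] or [J v]] or [J v]]

5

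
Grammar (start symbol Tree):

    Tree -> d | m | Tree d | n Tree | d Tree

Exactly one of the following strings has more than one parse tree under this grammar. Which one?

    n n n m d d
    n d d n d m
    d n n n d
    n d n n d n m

n n n m d d

n n n m d d: 10 trees
n d d n d m: 1 tree
d n n n d: 1 tree
n d n n d n m: 1 tree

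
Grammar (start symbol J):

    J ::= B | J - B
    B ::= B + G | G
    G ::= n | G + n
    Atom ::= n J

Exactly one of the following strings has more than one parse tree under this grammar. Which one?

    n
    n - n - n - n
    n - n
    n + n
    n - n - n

n + n

n: 1 tree
n - n - n - n: 1 tree
n - n: 1 tree
n + n: 2 trees
n - n - n: 1 tree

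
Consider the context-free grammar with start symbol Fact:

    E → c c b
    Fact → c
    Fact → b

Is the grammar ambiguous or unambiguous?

Only Fact is reachable from Fact; ignoring the rest: The reachable rules are right-linear with at most one rule per (nonterminal, next-terminal) pair. Each input token forces the next rule, so parsing is deterministic.

Unambiguous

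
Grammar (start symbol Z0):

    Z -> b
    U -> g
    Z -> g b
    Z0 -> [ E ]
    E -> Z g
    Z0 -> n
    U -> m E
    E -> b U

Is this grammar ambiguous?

Ambiguous

Witness: [ b g ]

Derivation 1: Z0 ⇒ [ E ] ⇒ [ Z g ] ⇒ [ b g ]
Derivation 2: Z0 ⇒ [ E ] ⇒ [ b U ] ⇒ [ b g ]

Two distinct leftmost derivations for the same string.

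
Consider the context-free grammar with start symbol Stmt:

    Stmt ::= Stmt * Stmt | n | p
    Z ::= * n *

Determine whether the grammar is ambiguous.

Witness: n * n * n

Derivation 1: Stmt ⇒ Stmt * Stmt ⇒ Stmt * Stmt * Stmt ⇒ n * Stmt * Stmt ⇒ n * n * Stmt ⇒ n * n * n
Derivation 2: Stmt ⇒ Stmt * Stmt ⇒ n * Stmt ⇒ n * Stmt * Stmt ⇒ n * n * Stmt ⇒ n * n * n

Two distinct leftmost derivations for the same string.

Ambiguous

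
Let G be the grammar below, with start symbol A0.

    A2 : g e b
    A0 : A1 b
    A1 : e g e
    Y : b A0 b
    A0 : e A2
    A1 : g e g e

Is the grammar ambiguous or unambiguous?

Ambiguous

Witness: e g e b

Derivation 1: A0 ⇒ A1 b ⇒ e g e b
Derivation 2: A0 ⇒ e A2 ⇒ e g e b

Two distinct leftmost derivations for the same string.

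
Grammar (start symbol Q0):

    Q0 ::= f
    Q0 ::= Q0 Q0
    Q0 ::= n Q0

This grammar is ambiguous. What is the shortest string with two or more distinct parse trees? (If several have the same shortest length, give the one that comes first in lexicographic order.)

length 1: no string has ≥2 trees
length 2: no string has ≥2 trees
length 3: f f f has 2 parse trees

Two derivations of f f f:
  Q0 ⇒ Q0 Q0 ⇒ f Q0 ⇒ f Q0 Q0 ⇒ f f Q0 ⇒ f f f
  Q0 ⇒ Q0 Q0 ⇒ Q0 Q0 Q0 ⇒ f Q0 Q0 ⇒ f f Q0 ⇒ f f f

f f f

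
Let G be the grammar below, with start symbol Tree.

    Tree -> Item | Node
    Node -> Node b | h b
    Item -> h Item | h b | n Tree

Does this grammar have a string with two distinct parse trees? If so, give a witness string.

Witness: h b

Derivation 1: Tree ⇒ Item ⇒ h b
Derivation 2: Tree ⇒ Node ⇒ h b

Two distinct leftmost derivations for the same string.

Ambiguous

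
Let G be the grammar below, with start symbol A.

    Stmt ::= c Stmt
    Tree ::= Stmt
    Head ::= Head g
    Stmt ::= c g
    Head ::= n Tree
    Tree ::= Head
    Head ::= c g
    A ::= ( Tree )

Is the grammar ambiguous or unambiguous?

Ambiguous

Witness: ( c g )

Derivation 1: A ⇒ ( Tree ) ⇒ ( Stmt ) ⇒ ( c g )
Derivation 2: A ⇒ ( Tree ) ⇒ ( Head ) ⇒ ( c g )

Two distinct leftmost derivations for the same string.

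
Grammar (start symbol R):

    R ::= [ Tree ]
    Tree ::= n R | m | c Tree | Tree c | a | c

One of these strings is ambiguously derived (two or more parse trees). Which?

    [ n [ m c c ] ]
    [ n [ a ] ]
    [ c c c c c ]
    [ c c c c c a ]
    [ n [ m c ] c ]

[ n [ m c c ] ]: 1 tree
[ n [ a ] ]: 1 tree
[ c c c c c ]: 16 trees
[ c c c c c a ]: 1 tree
[ n [ m c ] c ]: 1 tree

[ c c c c c ]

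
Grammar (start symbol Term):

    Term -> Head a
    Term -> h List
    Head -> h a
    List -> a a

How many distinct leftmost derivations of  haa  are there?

2

Parse trees for haa:
  [Term [Head h a] a]
  [Term h [List a a]]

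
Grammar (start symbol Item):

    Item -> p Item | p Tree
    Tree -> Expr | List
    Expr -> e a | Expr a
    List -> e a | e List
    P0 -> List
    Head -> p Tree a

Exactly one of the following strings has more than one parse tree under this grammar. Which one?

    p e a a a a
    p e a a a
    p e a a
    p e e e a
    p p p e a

p p p e a

p e a a a a: 1 tree
p e a a a: 1 tree
p e a a: 1 tree
p e e e a: 1 tree
p p p e a: 2 trees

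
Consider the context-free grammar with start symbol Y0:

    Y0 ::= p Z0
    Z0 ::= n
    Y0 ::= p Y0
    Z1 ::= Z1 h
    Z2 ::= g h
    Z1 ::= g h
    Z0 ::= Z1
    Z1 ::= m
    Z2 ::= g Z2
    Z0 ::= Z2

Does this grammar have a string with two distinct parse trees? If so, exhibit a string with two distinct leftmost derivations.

Witness: p g h

Derivation 1: Y0 ⇒ p Z0 ⇒ p Z1 ⇒ p g h
Derivation 2: Y0 ⇒ p Z0 ⇒ p Z2 ⇒ p g h

Two distinct leftmost derivations for the same string.

Ambiguous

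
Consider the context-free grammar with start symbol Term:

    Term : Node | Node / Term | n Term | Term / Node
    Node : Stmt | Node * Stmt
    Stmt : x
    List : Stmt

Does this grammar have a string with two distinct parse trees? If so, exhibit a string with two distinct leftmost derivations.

Ambiguous

Witness: x / x

Derivation 1: Term ⇒ Node / Term ⇒ Stmt / Term ⇒ x / Term ⇒ x / Node ⇒ x / Stmt ⇒ x / x
Derivation 2: Term ⇒ Term / Node ⇒ Node / Node ⇒ Stmt / Node ⇒ x / Node ⇒ x / Stmt ⇒ x / x

Two distinct leftmost derivations for the same string.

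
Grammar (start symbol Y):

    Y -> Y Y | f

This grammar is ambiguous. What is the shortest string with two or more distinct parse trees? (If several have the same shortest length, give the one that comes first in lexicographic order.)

length 1: no string has ≥2 trees
length 2: no string has ≥2 trees
length 3: f f f has 2 parse trees

Two derivations of f f f:
  Y ⇒ Y Y ⇒ Y Y Y ⇒ f Y Y ⇒ f f Y ⇒ f f f
  Y ⇒ Y Y ⇒ f Y ⇒ f Y Y ⇒ f f Y ⇒ f f f

f f f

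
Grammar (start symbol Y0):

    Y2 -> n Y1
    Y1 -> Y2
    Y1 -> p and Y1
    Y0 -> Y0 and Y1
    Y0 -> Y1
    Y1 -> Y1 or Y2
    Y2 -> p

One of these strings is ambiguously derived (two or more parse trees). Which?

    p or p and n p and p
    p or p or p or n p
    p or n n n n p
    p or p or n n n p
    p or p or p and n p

p or p and n p and p: 2 trees
p or p or p or n p: 1 tree
p or n n n n p: 1 tree
p or p or n n n p: 1 tree
p or p or p and n p: 1 tree

p or p and n p and p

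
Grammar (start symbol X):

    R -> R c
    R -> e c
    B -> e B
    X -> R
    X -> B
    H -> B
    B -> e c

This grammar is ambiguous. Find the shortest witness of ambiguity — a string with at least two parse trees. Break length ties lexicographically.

length 2: e c has 2 parse trees

Two derivations of e c:
  X ⇒ R ⇒ e c
  X ⇒ B ⇒ e c

e c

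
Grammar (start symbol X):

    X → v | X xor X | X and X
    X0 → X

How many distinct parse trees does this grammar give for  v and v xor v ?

Parse trees for v and v xor v:
  [X [X [X v] and [X v]] xor [X v]]
  [X [X v] and [X [X v] xor [X v]]]

2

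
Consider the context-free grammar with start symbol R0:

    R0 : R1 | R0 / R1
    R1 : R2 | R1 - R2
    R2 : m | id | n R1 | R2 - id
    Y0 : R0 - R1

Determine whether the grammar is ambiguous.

Ambiguous

Witness: id - id

Derivation 1: R0 ⇒ R1 ⇒ R2 ⇒ R2 - id ⇒ id - id
Derivation 2: R0 ⇒ R1 ⇒ R1 - R2 ⇒ R2 - R2 ⇒ id - R2 ⇒ id - id

Two distinct leftmost derivations for the same string.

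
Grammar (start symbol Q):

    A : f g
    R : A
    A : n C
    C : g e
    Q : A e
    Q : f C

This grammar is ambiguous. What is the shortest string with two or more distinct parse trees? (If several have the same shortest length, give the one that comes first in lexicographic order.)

f g e

length 3: f g e has 2 parse trees

Two derivations of f g e:
  Q ⇒ A e ⇒ f g e
  Q ⇒ f C ⇒ f g e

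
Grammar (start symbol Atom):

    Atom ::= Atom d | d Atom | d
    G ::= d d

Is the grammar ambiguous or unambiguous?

Ambiguous

Witness: d d

Derivation 1: Atom ⇒ Atom d ⇒ d d
Derivation 2: Atom ⇒ d Atom ⇒ d d

Two distinct leftmost derivations for the same string.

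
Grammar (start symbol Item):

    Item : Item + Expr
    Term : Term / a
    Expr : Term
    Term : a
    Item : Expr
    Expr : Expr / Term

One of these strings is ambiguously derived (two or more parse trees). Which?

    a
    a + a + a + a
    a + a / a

a: 1 tree
a + a + a + a: 1 tree
a + a / a: 2 trees

a + a / a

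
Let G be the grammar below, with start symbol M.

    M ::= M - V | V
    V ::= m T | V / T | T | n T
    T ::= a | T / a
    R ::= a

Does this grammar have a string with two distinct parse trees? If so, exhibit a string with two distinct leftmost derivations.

Witness: a / a

Derivation 1: M ⇒ V ⇒ V / T ⇒ T / T ⇒ a / T ⇒ a / a
Derivation 2: M ⇒ V ⇒ T ⇒ T / a ⇒ a / a

Two distinct leftmost derivations for the same string.

Ambiguous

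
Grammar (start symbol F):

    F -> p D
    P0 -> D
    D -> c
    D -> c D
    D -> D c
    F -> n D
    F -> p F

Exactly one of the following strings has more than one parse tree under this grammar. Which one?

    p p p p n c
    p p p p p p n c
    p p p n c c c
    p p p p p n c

p p p p n c: 1 tree
p p p p p p n c: 1 tree
p p p n c c c: 4 trees
p p p p p n c: 1 tree

p p p n c c c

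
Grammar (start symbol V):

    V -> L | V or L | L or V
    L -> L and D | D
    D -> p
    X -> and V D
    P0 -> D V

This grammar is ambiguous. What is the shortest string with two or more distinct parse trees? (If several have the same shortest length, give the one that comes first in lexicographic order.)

length 1: no string has ≥2 trees
length 3: p or p has 2 parse trees

Two derivations of p or p:
  V ⇒ V or L ⇒ L or L ⇒ D or L ⇒ p or L ⇒ p or D ⇒ p or p
  V ⇒ L or V ⇒ D or V ⇒ p or V ⇒ p or L ⇒ p or D ⇒ p or p

p or p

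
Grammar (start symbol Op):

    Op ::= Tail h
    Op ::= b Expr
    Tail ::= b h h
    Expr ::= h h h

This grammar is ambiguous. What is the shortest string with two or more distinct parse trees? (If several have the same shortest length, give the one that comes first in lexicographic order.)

length 4: b h h h has 2 parse trees

Two derivations of b h h h:
  Op ⇒ Tail h ⇒ b h h h
  Op ⇒ b Expr ⇒ b h h h

b h h h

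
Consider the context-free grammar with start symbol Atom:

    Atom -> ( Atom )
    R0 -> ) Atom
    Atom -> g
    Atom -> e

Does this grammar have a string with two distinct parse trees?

(R0 is unreachable from Atom, so its rules don't affect L(Atom).) L(Atom) is { openⁿ atom closeⁿ : n ≥ 0 }. The bracket depth fixes n, and the derivation is forced at every step.

Unambiguous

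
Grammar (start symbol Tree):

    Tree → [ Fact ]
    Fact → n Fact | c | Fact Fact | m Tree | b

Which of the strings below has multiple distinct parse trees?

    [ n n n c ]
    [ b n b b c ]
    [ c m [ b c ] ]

[ n n n c ]: 1 tree
[ b n b b c ]: 9 trees
[ c m [ b c ] ]: 1 tree

[ b n b b c ]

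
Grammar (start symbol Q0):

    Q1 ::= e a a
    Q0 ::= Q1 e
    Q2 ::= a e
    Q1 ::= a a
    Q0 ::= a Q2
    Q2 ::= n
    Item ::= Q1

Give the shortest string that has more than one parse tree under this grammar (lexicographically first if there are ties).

a a e

length 2: no string has ≥2 trees
length 3: a a e has 2 parse trees

Two derivations of a a e:
  Q0 ⇒ Q1 e ⇒ a a e
  Q0 ⇒ a Q2 ⇒ a a e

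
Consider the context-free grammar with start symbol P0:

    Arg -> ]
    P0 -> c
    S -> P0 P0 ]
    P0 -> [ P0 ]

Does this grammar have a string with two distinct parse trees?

Unambiguous

Only P0 is reachable from P0; ignoring the rest: L(P0) is { openⁿ atom closeⁿ : n ≥ 0 }. The bracket depth fixes n, and the derivation is forced at every step.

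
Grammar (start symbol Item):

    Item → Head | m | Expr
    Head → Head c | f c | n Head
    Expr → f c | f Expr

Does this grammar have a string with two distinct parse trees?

Ambiguous

Witness: f c

Derivation 1: Item ⇒ Head ⇒ f c
Derivation 2: Item ⇒ Expr ⇒ f c

Two distinct leftmost derivations for the same string.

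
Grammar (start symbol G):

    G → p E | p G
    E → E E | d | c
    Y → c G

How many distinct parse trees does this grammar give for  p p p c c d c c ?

14

Parse trees for p p p c c d c c (showing first 6 of 14):
  [G p [G p [G p [E [E c] [E [E c] [E [E d] [E [E c] [E c]]]]]]]]
  [G p [G p [G p [E [E c] [E [E c] [E [E [E d] [E c]] [E c]]]]]]]
  [G p [G p [G p [E [E c] [E [E [E c] [E d]] [E [E c] [E c]]]]]]]
  [G p [G p [G p [E [E c] [E [E [E c] [E [E d] [E c]]] [E c]]]]]]
  [G p [G p [G p [E [E c] [E [E [E [E c] [E d]] [E c]] [E c]]]]]]
  [G p [G p [G p [E [E [E c] [E c]] [E [E d] [E [E c] [E c]]]]]]]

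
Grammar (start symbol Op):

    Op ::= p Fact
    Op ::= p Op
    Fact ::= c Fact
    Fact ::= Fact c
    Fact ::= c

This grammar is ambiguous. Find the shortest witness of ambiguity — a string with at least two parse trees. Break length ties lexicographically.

length 2: no string has ≥2 trees
length 3: p c c has 2 parse trees

Two derivations of p c c:
  Op ⇒ p Fact ⇒ p c Fact ⇒ p c c
  Op ⇒ p Fact ⇒ p Fact c ⇒ p c c

p c c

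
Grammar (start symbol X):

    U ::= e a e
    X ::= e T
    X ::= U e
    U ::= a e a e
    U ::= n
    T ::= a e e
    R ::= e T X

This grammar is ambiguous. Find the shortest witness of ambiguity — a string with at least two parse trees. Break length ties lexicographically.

length 2: no string has ≥2 trees
length 4: e a e e has 2 parse trees

Two derivations of e a e e:
  X ⇒ e T ⇒ e a e e
  X ⇒ U e ⇒ e a e e

e a e e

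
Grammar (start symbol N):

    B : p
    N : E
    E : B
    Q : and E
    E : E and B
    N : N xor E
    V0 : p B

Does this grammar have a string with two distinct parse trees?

Unambiguous

(V0, Q are unreachable from N, so their rules don't affect L(N).) This is a standard precedence ladder (N over E over B), with each level left-recursive on its own operator ('xor' at N, 'and' at E). That structure is LR(1), hence unambiguous.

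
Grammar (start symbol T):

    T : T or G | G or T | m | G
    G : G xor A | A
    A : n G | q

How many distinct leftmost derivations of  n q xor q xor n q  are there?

3

Parse trees for n q xor q xor n q:
  [T [G [G [G [A n [G [A q]]]] xor [A q]] xor [A n [G [A q]]]]]
  [T [G [G [A n [G [G [A q]] xor [A q]]]] xor [A n [G [A q]]]]]
  [T [G [A n [G [G [G [A q]] xor [A q]] xor [A n [G [A q]]]]]]]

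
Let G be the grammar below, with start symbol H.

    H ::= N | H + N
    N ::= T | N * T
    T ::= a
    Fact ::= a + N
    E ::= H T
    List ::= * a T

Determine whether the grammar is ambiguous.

Only H, N, T are reachable from H; ignoring the rest: This is a standard precedence ladder (H over N over T), with each level left-recursive on its own operator ('+' at H, '*' at N). That structure is LR(1), hence unambiguous.

Unambiguous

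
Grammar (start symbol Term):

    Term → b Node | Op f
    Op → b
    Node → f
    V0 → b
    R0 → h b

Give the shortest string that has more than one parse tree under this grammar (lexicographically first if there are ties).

length 2: b f has 2 parse trees

Two derivations of b f:
  Term ⇒ b Node ⇒ b f
  Term ⇒ Op f ⇒ b f

b f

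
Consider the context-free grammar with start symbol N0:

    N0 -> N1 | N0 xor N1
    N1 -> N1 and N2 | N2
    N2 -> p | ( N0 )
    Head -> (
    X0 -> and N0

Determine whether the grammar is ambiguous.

(Head, X0 are unreachable from N0, so their rules don't affect L(N0).) The grammar is stratified — N0 handles 'xor' (left-recursive), N1 handles 'and', N2 atoms. Each operator has a fixed associativity and precedence level, so every string has one parse.

Unambiguous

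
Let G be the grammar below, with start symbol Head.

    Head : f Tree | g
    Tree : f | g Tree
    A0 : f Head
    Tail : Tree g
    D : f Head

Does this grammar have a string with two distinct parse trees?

(A0, Tail, D are unreachable from Head, so their rules don't affect L(Head).) The reachable rules are right-linear with at most one rule per (nonterminal, next-terminal) pair. Each input token forces the next rule, so parsing is deterministic.

Unambiguous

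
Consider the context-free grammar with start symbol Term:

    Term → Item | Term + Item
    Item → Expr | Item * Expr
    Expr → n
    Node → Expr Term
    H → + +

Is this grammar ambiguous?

(Node, H are unreachable from Term, so their rules don't affect L(Term).) Term → Term + Item | Item  ;  Item → Item * Expr | Expr  — a left-associative chain with Expr at the bottom. Each string factors uniquely by precedence.

Unambiguous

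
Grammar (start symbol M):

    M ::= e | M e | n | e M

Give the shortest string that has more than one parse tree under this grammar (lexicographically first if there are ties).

length 1: no string has ≥2 trees
length 2: e e has 2 parse trees

Two derivations of e e:
  M ⇒ M e ⇒ e e
  M ⇒ e M ⇒ e e

e e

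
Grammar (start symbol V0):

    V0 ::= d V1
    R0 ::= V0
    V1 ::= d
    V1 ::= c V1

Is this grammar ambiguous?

(R0 is unreachable from V0, so its rules don't affect L(V0).) Restricted to the reachable nonterminals, every rule has the form A → t or A → t B, and no two rules for the same A share a first terminal. The grammar encodes a DFA — one run per string.

Unambiguous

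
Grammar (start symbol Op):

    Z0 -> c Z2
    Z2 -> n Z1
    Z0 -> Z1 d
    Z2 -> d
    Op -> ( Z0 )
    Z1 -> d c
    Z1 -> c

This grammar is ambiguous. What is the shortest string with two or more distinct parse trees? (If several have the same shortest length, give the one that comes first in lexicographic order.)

( c d )

length 4: ( c d ) has 2 parse trees

Two derivations of ( c d ):
  Op ⇒ ( Z0 ) ⇒ ( c Z2 ) ⇒ ( c d )
  Op ⇒ ( Z0 ) ⇒ ( Z1 d ) ⇒ ( c d )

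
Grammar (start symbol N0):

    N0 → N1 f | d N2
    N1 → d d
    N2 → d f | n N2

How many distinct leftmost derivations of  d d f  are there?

2

Parse trees for d d f:
  [N0 [N1 d d] f]
  [N0 d [N2 d f]]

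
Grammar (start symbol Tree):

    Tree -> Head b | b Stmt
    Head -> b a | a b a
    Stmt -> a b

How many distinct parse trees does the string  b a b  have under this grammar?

Parse trees for b a b:
  [Tree [Head b a] b]
  [Tree b [Stmt a b]]

2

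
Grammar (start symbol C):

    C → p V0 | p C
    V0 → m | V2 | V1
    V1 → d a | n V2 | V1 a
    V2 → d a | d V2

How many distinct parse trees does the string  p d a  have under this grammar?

2

Parse trees for p d a:
  [C p [V0 [V2 d a]]]
  [C p [V0 [V1 d a]]]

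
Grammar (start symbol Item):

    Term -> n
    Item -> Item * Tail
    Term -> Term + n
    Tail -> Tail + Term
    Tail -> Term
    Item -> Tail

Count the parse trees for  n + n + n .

4

Parse trees for n + n + n:
  [Item [Tail [Tail [Term n]] + [Term [Term n] + n]]]
  [Item [Tail [Tail [Tail [Term n]] + [Term n]] + [Term n]]]
  [Item [Tail [Tail [Term [Term n] + n]] + [Term n]]]
  [Item [Tail [Term [Term [Term n] + n] + n]]]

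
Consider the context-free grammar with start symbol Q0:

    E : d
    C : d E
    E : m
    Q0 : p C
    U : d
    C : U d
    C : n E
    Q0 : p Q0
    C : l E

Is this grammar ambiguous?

Witness: p d d

Derivation 1: Q0 ⇒ p C ⇒ p d E ⇒ p d d
Derivation 2: Q0 ⇒ p C ⇒ p U d ⇒ p d d

Two distinct leftmost derivations for the same string.

Ambiguous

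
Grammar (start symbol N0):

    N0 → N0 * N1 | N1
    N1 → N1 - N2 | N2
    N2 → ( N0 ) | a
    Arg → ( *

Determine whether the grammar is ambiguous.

(Arg is unreachable from N0, so its rules don't affect L(N0).) The grammar is stratified — N0 handles '*' (left-recursive), N1 handles '-', N2 atoms. Each operator has a fixed associativity and precedence level, so every string has one parse.

Unambiguous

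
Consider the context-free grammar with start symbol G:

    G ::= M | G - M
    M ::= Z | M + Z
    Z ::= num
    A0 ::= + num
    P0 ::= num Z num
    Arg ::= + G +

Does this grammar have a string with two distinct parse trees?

Unambiguous

Only G, M, Z are reachable from G; ignoring the rest: This is a standard precedence ladder (G over M over Z), with each level left-recursive on its own operator ('-' at G, '+' at M). That structure is LR(1), hence unambiguous.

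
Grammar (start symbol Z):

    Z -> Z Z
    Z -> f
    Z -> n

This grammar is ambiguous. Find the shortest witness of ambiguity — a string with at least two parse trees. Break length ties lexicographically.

length 1: no string has ≥2 trees
length 2: no string has ≥2 trees
length 3: f f f has 2 parse trees

Two derivations of f f f:
  Z ⇒ Z Z ⇒ Z Z Z ⇒ f Z Z ⇒ f f Z ⇒ f f f
  Z ⇒ Z Z ⇒ f Z ⇒ f Z Z ⇒ f f Z ⇒ f f f

f f f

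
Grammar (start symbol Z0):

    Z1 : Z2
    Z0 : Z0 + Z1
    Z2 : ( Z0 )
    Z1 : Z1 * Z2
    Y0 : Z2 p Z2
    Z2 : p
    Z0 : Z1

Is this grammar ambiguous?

Only Z0, Z1, Z2 are reachable from Z0; ignoring the rest: This is a standard precedence ladder (Z0 over Z1 over Z2), with each level left-recursive on its own operator ('+' at Z0, '*' at Z1). That structure is LR(1), hence unambiguous.

Unambiguous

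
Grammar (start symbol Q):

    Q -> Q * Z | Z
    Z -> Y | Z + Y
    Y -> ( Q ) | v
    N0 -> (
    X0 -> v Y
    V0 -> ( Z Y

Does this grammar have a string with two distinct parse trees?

Unambiguous

Only Q, Z, Y are reachable from Q; ignoring the rest: This is a standard precedence ladder (Q over Z over Y), with each level left-recursive on its own operator ('*' at Q, '+' at Z). That structure is LR(1), hence unambiguous.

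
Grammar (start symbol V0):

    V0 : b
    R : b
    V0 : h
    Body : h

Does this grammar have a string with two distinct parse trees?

Unambiguous

(Body, R are unreachable from V0, so their rules don't affect L(V0).) The reachable rules are right-linear with at most one rule per (nonterminal, next-terminal) pair. Each input token forces the next rule, so parsing is deterministic.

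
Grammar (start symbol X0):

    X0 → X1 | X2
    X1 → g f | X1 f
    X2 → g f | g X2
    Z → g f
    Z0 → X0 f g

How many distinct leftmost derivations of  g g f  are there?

1

Parse trees for g g f:
  [X0 [X2 g [X2 g f]]]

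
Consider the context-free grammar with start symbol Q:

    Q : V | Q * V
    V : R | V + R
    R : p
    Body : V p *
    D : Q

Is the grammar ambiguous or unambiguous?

(Body, D are unreachable from Q, so their rules don't affect L(Q).) This is a standard precedence ladder (Q over V over R), with each level left-recursive on its own operator ('*' at Q, '+' at V). That structure is LR(1), hence unambiguous.

Unambiguous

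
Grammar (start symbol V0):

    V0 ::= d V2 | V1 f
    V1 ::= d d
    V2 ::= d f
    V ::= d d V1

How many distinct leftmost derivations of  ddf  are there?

Parse trees for ddf:
  [V0 d [V2 d f]]
  [V0 [V1 d d] f]

2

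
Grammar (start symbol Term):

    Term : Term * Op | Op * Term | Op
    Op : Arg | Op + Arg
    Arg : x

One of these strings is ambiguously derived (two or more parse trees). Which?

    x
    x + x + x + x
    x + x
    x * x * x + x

x * x * x + x

x: 1 tree
x + x + x + x: 1 tree
x + x: 1 tree
x * x * x + x: 4 trees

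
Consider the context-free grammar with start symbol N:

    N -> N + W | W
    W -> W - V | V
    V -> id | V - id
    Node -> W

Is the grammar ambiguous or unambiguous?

Ambiguous

Witness: id - id

Derivation 1: N ⇒ W ⇒ W - V ⇒ V - V ⇒ id - V ⇒ id - id
Derivation 2: N ⇒ W ⇒ V ⇒ V - id ⇒ id - id

Two distinct leftmost derivations for the same string.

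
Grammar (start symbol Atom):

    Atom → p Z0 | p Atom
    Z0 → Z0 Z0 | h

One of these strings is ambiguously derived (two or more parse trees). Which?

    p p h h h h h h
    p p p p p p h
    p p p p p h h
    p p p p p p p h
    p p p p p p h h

p p h h h h h h

p p h h h h h h: 42 trees
p p p p p p h: 1 tree
p p p p p h h: 1 tree
p p p p p p p h: 1 tree
p p p p p p h h: 1 tree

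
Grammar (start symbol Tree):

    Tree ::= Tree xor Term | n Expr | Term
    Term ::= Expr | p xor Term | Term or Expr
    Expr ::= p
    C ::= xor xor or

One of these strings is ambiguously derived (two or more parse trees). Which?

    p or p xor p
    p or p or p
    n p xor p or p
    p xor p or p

p xor p or p

p or p xor p: 1 tree
p or p or p: 1 tree
n p xor p or p: 1 tree
p xor p or p: 3 trees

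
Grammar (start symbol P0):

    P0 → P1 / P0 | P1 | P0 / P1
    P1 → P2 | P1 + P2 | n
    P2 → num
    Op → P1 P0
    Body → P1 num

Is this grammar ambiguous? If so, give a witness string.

Ambiguous

Witness: n / n

Derivation 1: P0 ⇒ P1 / P0 ⇒ n / P0 ⇒ n / P1 ⇒ n / n
Derivation 2: P0 ⇒ P0 / P1 ⇒ P1 / P1 ⇒ n / P1 ⇒ n / n

Two distinct leftmost derivations for the same string.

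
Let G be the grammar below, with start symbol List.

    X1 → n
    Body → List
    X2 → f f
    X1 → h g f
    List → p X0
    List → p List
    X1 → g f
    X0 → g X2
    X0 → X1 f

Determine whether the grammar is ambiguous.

Witness: p g f f

Derivation 1: List ⇒ p X0 ⇒ p g X2 ⇒ p g f f
Derivation 2: List ⇒ p X0 ⇒ p X1 f ⇒ p g f f

Two distinct leftmost derivations for the same string.

Ambiguous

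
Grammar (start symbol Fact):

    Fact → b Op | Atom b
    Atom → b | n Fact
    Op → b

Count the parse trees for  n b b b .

Parse trees for n b b b:
  [Fact [Atom n [Fact b [Op b]]] b]
  [Fact [Atom n [Fact [Atom b] b]] b]

2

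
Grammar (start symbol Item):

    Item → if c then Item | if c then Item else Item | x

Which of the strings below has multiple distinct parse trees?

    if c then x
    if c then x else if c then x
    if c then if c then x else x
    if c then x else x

if c then x: 1 tree
if c then x else if c then x: 1 tree
if c then if c then x else x: 2 trees
if c then x else x: 1 tree

if c then if c then x else x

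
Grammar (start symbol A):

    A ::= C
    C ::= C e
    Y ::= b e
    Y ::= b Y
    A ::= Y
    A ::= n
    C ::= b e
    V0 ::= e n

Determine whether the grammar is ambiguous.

Ambiguous

Witness: b e

Derivation 1: A ⇒ C ⇒ b e
Derivation 2: A ⇒ Y ⇒ b e

Two distinct leftmost derivations for the same string.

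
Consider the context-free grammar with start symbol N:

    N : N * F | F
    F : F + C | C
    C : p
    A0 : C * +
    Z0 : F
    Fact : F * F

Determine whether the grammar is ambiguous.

Only N, F, C are reachable from N; ignoring the rest: N → N * F | F  ;  F → F + C | C  — a left-associative chain with C at the bottom. Each string factors uniquely by precedence.

Unambiguous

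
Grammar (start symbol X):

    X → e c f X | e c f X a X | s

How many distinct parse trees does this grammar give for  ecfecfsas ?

2

Parse trees for ecfecfsas:
  [X e c f [X e c f [X s] a [X s]]]
  [X e c f [X e c f [X s]] a [X s]]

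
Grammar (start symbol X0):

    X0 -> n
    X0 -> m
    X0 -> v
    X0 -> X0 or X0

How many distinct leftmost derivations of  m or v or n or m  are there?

Parse trees for m or v or n or m:
  [X0 [X0 m] or [X0 [X0 v] or [X0 [X0 n] or [X0 m]]]]
  [X0 [X0 m] or [X0 [X0 [X0 v] or [X0 n]] or [X0 m]]]
  [X0 [X0 [X0 m] or [X0 v]] or [X0 [X0 n] or [X0 m]]]
  [X0 [X0 [X0 m] or [X0 [X0 v] or [X0 n]]] or [X0 m]]
  [X0 [X0 [X0 [X0 m] or [X0 v]] or [X0 n]] or [X0 m]]

5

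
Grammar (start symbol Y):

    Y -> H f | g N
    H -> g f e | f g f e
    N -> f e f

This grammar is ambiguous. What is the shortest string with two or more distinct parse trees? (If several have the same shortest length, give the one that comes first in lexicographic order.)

g f e f

length 4: g f e f has 2 parse trees

Two derivations of g f e f:
  Y ⇒ H f ⇒ g f e f
  Y ⇒ g N ⇒ g f e f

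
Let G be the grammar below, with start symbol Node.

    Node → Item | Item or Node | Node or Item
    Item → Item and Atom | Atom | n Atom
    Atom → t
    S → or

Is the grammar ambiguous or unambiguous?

Ambiguous

Witness: t or t

Derivation 1: Node ⇒ Item or Node ⇒ Atom or Node ⇒ t or Node ⇒ t or Item ⇒ t or Atom ⇒ t or t
Derivation 2: Node ⇒ Node or Item ⇒ Item or Item ⇒ Atom or Item ⇒ t or Item ⇒ t or Atom ⇒ t or t

Two distinct leftmost derivations for the same string.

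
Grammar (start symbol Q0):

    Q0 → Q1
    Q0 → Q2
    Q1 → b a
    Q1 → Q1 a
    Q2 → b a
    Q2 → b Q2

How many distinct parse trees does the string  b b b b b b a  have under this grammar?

Parse trees for b b b b b b a:
  [Q0 [Q2 b [Q2 b [Q2 b [Q2 b [Q2 b [Q2 b a]]]]]]]

1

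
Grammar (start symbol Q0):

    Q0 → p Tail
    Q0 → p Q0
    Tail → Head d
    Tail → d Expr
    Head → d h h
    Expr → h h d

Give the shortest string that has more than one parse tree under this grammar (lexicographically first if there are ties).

length 5: p d h h d has 2 parse trees

Two derivations of p d h h d:
  Q0 ⇒ p Tail ⇒ p Head d ⇒ p d h h d
  Q0 ⇒ p Tail ⇒ p d Expr ⇒ p d h h d

p d h h d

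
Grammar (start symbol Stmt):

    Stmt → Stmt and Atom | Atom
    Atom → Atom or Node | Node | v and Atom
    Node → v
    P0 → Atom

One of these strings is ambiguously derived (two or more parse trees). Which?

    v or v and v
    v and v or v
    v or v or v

v or v and v: 1 tree
v and v or v: 3 trees
v or v or v: 1 tree

v and v or v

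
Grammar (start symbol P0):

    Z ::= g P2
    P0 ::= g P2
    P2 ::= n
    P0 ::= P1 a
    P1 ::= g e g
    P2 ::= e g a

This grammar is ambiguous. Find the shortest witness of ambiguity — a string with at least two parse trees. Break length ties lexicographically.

length 2: no string has ≥2 trees
length 4: g e g a has 2 parse trees

Two derivations of g e g a:
  P0 ⇒ g P2 ⇒ g e g a
  P0 ⇒ P1 a ⇒ g e g a

g e g a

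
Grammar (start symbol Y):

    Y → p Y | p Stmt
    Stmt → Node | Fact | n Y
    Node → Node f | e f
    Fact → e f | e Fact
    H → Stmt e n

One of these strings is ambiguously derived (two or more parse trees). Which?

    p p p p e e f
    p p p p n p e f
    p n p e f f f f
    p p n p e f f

p p p p e e f: 1 tree
p p p p n p e f: 2 trees
p n p e f f f f: 1 tree
p p n p e f f: 1 tree

p p p p n p e f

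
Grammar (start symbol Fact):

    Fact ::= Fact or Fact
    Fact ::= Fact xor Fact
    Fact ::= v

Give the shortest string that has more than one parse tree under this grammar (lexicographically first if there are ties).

v or v or v

length 1: no string has ≥2 trees
length 3: no string has ≥2 trees
length 5: v or v or v has 2 parse trees

Two derivations of v or v or v:
  Fact ⇒ Fact or Fact ⇒ Fact or Fact or Fact ⇒ v or Fact or Fact ⇒ v or v or Fact ⇒ v or v or v
  Fact ⇒ Fact or Fact ⇒ v or Fact ⇒ v or Fact or Fact ⇒ v or v or Fact ⇒ v or v or v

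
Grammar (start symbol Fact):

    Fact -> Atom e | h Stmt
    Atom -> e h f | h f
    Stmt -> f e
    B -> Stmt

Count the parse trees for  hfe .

2

Parse trees for hfe:
  [Fact [Atom h f] e]
  [Fact h [Stmt f e]]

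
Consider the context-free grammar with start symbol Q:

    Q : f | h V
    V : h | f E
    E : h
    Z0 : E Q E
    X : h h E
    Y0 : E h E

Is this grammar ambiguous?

Only Q, V, E are reachable from Q; ignoring the rest: Each reachable nonterminal has at most one production per leading terminal, and all productions are right-linear; the derivation is determined token-by-token.

Unambiguous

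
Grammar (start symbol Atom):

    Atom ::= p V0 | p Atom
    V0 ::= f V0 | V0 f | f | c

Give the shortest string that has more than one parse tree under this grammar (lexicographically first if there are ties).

p f f

length 2: no string has ≥2 trees
length 3: p f f has 2 parse trees

Two derivations of p f f:
  Atom ⇒ p V0 ⇒ p f V0 ⇒ p f f
  Atom ⇒ p V0 ⇒ p V0 f ⇒ p f f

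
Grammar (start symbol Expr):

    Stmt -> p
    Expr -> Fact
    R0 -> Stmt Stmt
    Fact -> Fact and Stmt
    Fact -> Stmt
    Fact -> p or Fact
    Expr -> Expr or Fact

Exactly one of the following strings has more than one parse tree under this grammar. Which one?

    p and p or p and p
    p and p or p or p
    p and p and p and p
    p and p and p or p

p and p or p and p: 1 tree
p and p or p or p: 2 trees
p and p and p and p: 1 tree
p and p and p or p: 1 tree

p and p or p or p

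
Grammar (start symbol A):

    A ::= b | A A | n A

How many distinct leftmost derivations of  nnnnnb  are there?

1

Parse trees for nnnnnb:
  [A n [A n [A n [A n [A n [A b]]]]]]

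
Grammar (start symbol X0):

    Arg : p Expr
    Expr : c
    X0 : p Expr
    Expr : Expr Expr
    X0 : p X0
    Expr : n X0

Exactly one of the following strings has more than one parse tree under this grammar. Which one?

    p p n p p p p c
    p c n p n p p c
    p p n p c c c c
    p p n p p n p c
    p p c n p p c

p p n p p p p c: 1 tree
p c n p n p p c: 1 tree
p p n p c c c c: 14 trees
p p n p p n p c: 1 tree
p p c n p p c: 1 tree

p p n p c c c c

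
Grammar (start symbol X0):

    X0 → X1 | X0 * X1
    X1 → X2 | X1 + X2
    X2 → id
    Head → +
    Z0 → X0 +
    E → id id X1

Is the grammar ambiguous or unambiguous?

Unambiguous

Only X0, X1, X2 are reachable from X0; ignoring the rest: X0 → X0 * X1 | X1  ;  X1 → X1 + X2 | X2  — a left-associative chain with X2 at the bottom. Each string factors uniquely by precedence.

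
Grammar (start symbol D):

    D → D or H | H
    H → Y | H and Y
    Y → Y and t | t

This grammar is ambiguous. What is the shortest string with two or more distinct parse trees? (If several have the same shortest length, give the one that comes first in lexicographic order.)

t and t

length 1: no string has ≥2 trees
length 3: t and t has 2 parse trees

Two derivations of t and t:
  D ⇒ H ⇒ Y ⇒ Y and t ⇒ t and t
  D ⇒ H ⇒ H and Y ⇒ Y and Y ⇒ t and Y ⇒ t and t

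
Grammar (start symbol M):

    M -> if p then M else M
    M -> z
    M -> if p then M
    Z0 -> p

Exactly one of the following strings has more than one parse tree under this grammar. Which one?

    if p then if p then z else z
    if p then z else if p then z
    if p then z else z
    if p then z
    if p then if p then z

if p then if p then z else z

if p then if p then z else z: 2 trees
if p then z else if p then z: 1 tree
if p then z else z: 1 tree
if p then z: 1 tree
if p then if p then z: 1 tree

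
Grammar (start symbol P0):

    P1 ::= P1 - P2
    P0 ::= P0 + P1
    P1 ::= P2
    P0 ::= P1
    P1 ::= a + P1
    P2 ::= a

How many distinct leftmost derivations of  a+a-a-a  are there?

Parse trees for a+a-a-a:
  [P0 [P0 [P1 [P2 a]]] + [P1 [P1 [P1 [P2 a]] - [P2 a]] - [P2 a]]]
  [P0 [P1 [P1 [P1 a + [P1 [P2 a]]] - [P2 a]] - [P2 a]]]
  [P0 [P1 [P1 a + [P1 [P1 [P2 a]] - [P2 a]]] - [P2 a]]]
  [P0 [P1 a + [P1 [P1 [P1 [P2 a]] - [P2 a]] - [P2 a]]]]

4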